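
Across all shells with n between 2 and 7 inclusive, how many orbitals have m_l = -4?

For each n in the range, tally the orbitals obeying m_l = -4:
n=5 → 1; n=6 → 2; n=7 → 3.
Total orbitals: 1 + 2 + 3 = 6.

6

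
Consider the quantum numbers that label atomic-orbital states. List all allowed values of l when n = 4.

l is an integer with 0 ≤ l ≤ n−1, so for n = 4: l = 0, 1, 2, 3.

0, 1, 2, 3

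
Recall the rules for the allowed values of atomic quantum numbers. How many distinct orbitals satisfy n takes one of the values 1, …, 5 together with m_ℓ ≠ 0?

For each n in the range, tally the orbitals obeying m_ℓ ≠ 0:
n=2 → 2; n=3 → 6; n=4 → 12; n=5 → 20.
Total orbitals: 2 + 6 + 12 + 20 = 40.

40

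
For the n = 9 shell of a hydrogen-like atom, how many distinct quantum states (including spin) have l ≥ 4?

With n = 9 the allowed l are 0, 1, …, 8.
Per l-value: l=4 → 9; l=5 → 11; l=6 → 13; l=7 → 15; l=8 → 17.
Orbitals: 9 + 11 + 13 + 15 + 17 = 65. Each orbital carries two spin states, so 65 × 2 = 130 states.

130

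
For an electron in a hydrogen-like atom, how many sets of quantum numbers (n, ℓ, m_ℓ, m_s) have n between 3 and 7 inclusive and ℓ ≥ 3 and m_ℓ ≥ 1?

Go shell by shell, enumerating (ℓ, m_ℓ) with ℓ ≥ 3 and m_ℓ ≥ 1:
n=4 → 3; n=5 → 7; n=6 → 12; n=7 → 18.
Orbitals: 3 + 7 + 12 + 18 = 40. Including both spin states (m_s = ±1/2) gives 2 × 40 = 80 states.

80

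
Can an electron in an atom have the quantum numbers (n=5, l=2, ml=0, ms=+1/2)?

Allowed

n = 5 is a positive integer. l = 2 satisfies 0 ≤ l ≤ n−1 = 4. ml = 0 lies in the range −l … +l (here −2 … 2). ms = +1/2 is one of ±1/2.
All four constraints are satisfied.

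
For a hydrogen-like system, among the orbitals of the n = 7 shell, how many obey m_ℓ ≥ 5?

The n = 7 shell has ℓ = 0 through 6; check each.
Per ℓ-value: ℓ=5 → 1; ℓ=6 → 2.
Total orbitals: 1 + 2 = 3.

3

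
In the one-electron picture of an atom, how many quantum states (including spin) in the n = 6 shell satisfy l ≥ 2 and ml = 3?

6

Go through l = 0, …, 5 (the values permitted for n = 6).
Per l-value: l=3 → 1; l=4 → 1; l=5 → 1.
Orbitals: 1 + 1 + 1 = 3. Each orbital carries two spin states, so 3 × 2 = 6 states.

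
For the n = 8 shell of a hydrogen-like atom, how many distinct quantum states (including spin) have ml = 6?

Orbitals with ml = 6, by l: l=6 → 1; l=7 → 1.
Orbitals: 1 + 1 = 2. Each orbital carries two spin states, so 2 × 2 = 4 states.

4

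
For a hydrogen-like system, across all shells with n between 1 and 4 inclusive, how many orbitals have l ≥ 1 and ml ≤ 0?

Go shell by shell, enumerating (l, ml) with l ≥ 1 and ml ≤ 0:
n=2 → 2; n=3 → 5; n=4 → 9.
Total orbitals: 2 + 5 + 9 = 16.

16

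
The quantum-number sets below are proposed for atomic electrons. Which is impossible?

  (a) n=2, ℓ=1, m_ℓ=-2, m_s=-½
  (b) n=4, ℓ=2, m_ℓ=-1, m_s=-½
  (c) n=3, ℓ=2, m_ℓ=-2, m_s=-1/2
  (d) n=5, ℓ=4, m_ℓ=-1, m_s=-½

(a)

(a) has |m_ℓ| = 2 > ℓ = 1, violating −ℓ ≤ m_ℓ ≤ ℓ.
The remaining sets (b), (c), (d) satisfy all four rules.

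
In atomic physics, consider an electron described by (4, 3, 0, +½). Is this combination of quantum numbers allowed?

n = 4 is a positive integer. l = 3 satisfies 0 ≤ l ≤ n−1 = 3. ml = 0 lies in the range −l … +l (here −3 … 3). ms = +1/2 is one of ±1/2.
All four constraints are satisfied.

Allowed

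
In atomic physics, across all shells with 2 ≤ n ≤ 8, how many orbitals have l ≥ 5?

Per-shell orbital counts meeting the constraint:
n=6 → 11; n=7 → 24; n=8 → 39.
Total orbitals: 11 + 24 + 39 = 74.

74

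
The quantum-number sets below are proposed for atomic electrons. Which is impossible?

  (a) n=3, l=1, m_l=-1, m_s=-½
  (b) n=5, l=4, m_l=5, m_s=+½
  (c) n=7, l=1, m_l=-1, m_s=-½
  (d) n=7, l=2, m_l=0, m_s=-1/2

(b)

(b) has |m_l| = 5 > l = 4, violating −l ≤ m_l ≤ l.
The remaining sets (a), (c), (d) satisfy all four rules.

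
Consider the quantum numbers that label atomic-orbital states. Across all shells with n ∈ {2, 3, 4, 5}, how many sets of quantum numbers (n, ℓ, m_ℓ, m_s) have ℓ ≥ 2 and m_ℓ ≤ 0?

44

Work shell by shell — for each n, count the (ℓ, m_ℓ) pairs that satisfy ℓ ≥ 2 and m_ℓ ≤ 0:
n=3 → 3; n=4 → 7; n=5 → 12.
Orbitals: 3 + 7 + 12 = 22. Including both spin states (m_s = ±1/2) gives 2 × 22 = 44 states.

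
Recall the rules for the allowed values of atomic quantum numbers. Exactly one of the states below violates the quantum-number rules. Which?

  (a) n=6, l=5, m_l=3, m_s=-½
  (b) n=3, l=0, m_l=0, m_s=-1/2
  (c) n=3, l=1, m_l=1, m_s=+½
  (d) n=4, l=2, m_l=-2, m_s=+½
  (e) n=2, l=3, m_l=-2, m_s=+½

(e) has l = 3 ≥ n = 2, violating 0 ≤ l ≤ n−1.
The remaining sets (a), (b), (c), (d) satisfy all four rules.

(e)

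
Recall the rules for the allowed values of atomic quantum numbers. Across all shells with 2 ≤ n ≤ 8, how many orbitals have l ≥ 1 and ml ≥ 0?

Go shell by shell, enumerating (l, ml) with l ≥ 1 and ml ≥ 0:
n=2 → 2; n=3 → 5; n=4 → 9; n=5 → 14; n=6 → 20; n=7 → 27; n=8 → 35.
Total orbitals: 2 + 5 + 9 + 14 + 20 + 27 + 35 = 112.

112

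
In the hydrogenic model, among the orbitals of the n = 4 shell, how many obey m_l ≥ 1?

Go through l = 0, …, 3 (the values permitted for n = 4).
The (l, m_l) pairs meeting m_l ≥ 1 give: l=1 → 1; l=2 → 2; l=3 → 3.
Total orbitals: 1 + 2 + 3 = 6.

6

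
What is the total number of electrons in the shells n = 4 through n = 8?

380

Shell n has n² orbitals: 4²=16 + 5²=25 + 6²=36 + 7²=49 + 8²=64 = 190 orbitals.
Two spin states per orbital: 2 × 190 = 380 electrons.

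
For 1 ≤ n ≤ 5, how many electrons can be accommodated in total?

110

Total orbitals = 1² + 2² + 3² + 4² + 5² = 55. Doubling for spin gives 110 electrons.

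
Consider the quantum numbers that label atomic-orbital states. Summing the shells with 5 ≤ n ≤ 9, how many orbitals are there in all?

255

Shell n has n² orbitals: 5²=25 + 6²=36 + 7²=49 + 8²=64 + 9²=81 = 255 orbitals.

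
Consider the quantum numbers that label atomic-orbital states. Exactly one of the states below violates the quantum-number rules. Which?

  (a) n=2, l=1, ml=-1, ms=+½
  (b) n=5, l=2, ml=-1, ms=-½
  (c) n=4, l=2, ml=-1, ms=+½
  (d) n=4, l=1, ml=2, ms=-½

(d)

(d) has |ml| = 2 > l = 1, violating −l ≤ ml ≤ l.
The remaining sets (a), (b), (c) satisfy all four rules.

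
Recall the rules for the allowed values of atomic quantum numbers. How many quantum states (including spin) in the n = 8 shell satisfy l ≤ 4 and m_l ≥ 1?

20

With n = 8 the allowed l are 0, 1, …, 7.
The (l, m_l) pairs meeting l ≤ 4 and m_l ≥ 1 give: l=1 → 1; l=2 → 2; l=3 → 3; l=4 → 4.
Orbitals: 1 + 2 + 3 + 4 = 10. Each orbital carries two spin states, so 10 × 2 = 20 states.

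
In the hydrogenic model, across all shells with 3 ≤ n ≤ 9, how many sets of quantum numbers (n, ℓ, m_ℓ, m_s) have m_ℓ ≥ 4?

For each n in the range, tally the orbitals obeying m_ℓ ≥ 4:
n=5 → 1; n=6 → 3; n=7 → 6; n=8 → 10; n=9 → 15.
Orbitals: 1 + 3 + 6 + 10 + 15 = 35. Including both spin states (m_s = ±1/2) gives 2 × 35 = 70 states.

70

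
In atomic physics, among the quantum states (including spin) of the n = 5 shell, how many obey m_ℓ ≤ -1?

With n = 5 the allowed ℓ are 0, 1, …, 4.
The (ℓ, m_ℓ) pairs meeting m_ℓ ≤ -1 give: ℓ=1 → 1; ℓ=2 → 2; ℓ=3 → 3; ℓ=4 → 4.
Orbitals: 1 + 2 + 3 + 4 = 10. Each orbital carries two spin states, so 10 × 2 = 20 states.

20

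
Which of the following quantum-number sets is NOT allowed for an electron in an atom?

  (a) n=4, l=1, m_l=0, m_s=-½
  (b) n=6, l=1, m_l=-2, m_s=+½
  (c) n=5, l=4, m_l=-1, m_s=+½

(b) has |m_l| = 2 > l = 1, violating −l ≤ m_l ≤ l.
The remaining sets (a), (c) satisfy all four rules.

(b)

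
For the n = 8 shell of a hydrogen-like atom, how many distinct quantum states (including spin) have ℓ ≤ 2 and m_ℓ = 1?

For n = 8, ℓ ranges over 0 … 7.
Per ℓ-value: ℓ=1 → 1; ℓ=2 → 1.
Orbitals: 1 + 1 = 2. Each orbital carries two spin states, so 2 × 2 = 4 states.

4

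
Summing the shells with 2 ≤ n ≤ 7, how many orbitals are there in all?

139

Shell n has n² orbitals: 2²=4 + 3²=9 + 4²=16 + 5²=25 + 6²=36 + 7²=49 = 139 orbitals.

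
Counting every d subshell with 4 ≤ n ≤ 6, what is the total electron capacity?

30

A d subshell (ℓ = 2) exists for every n ≥ 3, so shells n = 4, 5, 6 each contribute one — 3 subshells.
Since each d subshell holds 2(2·2+1) = 10 electrons, the total is 3 × 10 = 30.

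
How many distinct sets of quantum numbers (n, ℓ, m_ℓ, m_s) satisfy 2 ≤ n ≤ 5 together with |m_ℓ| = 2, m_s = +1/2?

Treat each shell separately and count matching orbitals:
n=3 → 2; n=4 → 4; n=5 → 6.
Orbitals: 2 + 4 + 6 = 12. With m_s fixed to +1/2 there is one state per orbital, so 12 states.

12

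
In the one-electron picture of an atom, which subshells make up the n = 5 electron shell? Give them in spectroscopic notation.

For n = 5, l runs from 0 to 4. In spectroscopic notation l = 0,1,2,… ↔ s,p,d,f,g,h,i, so the subshells are 5s, 5p, 5d, 5f, 5g.

5s, 5p, 5d, 5f, 5g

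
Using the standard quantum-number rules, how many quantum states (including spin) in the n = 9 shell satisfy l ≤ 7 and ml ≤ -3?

The n = 9 shell has l = 0 through 8; check each.
Per l-value: l=3 → 1; l=4 → 2; l=5 → 3; l=6 → 4; l=7 → 5.
Orbitals: 1 + 2 + 3 + 4 + 5 = 15. Each orbital carries two spin states, so 15 × 2 = 30 states.

30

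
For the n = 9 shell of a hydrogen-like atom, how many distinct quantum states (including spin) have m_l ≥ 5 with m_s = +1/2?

10

For n = 9, l ranges over 0 … 8.
Contributions: l=5 → 1; l=6 → 2; l=7 → 3; l=8 → 4.
Orbitals: 1 + 2 + 3 + 4 = 10. With m_s fixed to a single value there is one state per orbital, giving 10 states.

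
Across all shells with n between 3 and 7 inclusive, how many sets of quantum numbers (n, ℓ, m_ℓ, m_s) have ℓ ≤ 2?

Count contributing orbitals for each principal shell:
n=3 → 9; n=4 → 9; n=5 → 9; n=6 → 9; n=7 → 9.
Orbitals: 9 + 9 + 9 + 9 + 9 = 45. Including both spin states (m_s = ±1/2) gives 2 × 45 = 90 states.

90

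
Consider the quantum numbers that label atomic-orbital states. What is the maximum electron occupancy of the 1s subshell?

2

A subshell with l = 0 has 2l+1 = 1 orbital, each holding 2 electrons (spin ±1/2), so 1 × 2 = 2.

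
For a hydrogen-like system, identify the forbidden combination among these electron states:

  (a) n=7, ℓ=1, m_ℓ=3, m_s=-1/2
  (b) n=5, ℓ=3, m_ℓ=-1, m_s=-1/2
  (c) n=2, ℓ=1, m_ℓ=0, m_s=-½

(a) has |m_ℓ| = 3 > ℓ = 1, violating −ℓ ≤ m_ℓ ≤ ℓ.
The remaining sets (b), (c) satisfy all four rules.

(a)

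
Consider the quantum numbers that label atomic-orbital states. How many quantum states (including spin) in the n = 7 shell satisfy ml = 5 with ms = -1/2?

With n = 7 the allowed l are 0, 1, …, 6.
The (l, ml) pairs meeting ml = 5 give: l=5 → 1; l=6 → 1.
Orbitals: 1 + 1 = 2. With ms fixed to a single value there is one state per orbital, giving 2 states.

2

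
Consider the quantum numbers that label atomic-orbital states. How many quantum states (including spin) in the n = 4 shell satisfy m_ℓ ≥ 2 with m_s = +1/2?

3

Per ℓ-value: ℓ=2 → 1; ℓ=3 → 2.
Orbitals: 1 + 2 = 3. With m_s fixed to a single value there is one state per orbital, giving 3 states.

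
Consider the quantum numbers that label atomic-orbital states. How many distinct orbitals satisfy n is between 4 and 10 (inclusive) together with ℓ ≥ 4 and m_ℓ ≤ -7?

10

Work shell by shell — for each n, count the (ℓ, m_ℓ) pairs that satisfy ℓ ≥ 4 and m_ℓ ≤ -7:
n=8 → 1; n=9 → 3; n=10 → 6.
Total orbitals: 1 + 3 + 6 = 10.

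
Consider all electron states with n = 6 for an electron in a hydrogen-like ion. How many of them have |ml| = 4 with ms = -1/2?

With n = 6 the allowed l are 0, 1, …, 5.
Per l-value: l=4 → 2; l=5 → 2.
Orbitals: 2 + 2 = 4. With ms fixed to a single value there is one state per orbital, giving 4 states.

4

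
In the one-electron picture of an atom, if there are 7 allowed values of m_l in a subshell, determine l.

l = 3 (f)

m_l ranges over 2l+1 integers, so 2l+1 = 7 ⇒ l = 3.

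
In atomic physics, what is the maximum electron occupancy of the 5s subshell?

A subshell with ℓ = 0 has 2ℓ+1 = 1 orbital, each holding 2 electrons (spin ±1/2), so 1 × 2 = 2.

2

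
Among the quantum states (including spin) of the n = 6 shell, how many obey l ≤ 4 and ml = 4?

With n = 6 the allowed l are 0, 1, …, 5.
Contributions: l=4 → 1.
Orbitals: 1. Each orbital carries two spin states, so 1 × 2 = 2 states.

2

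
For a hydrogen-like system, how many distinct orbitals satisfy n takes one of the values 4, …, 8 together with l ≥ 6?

41

Work shell by shell — for each n, count the (l, m_l) pairs that satisfy l ≥ 6:
n=7 → 13; n=8 → 28.
Total orbitals: 13 + 28 = 41.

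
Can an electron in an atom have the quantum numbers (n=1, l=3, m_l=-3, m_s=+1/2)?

The orbital quantum number must satisfy 0 ≤ l ≤ n−1. With n = 1 the allowed l values are 0, so l = 3 is out of range.

Not allowed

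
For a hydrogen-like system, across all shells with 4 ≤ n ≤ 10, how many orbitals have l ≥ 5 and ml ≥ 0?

For each n in the range, tally the orbitals obeying l ≥ 5 and ml ≥ 0:
n=6 → 6; n=7 → 13; n=8 → 21; n=9 → 30; n=10 → 40.
Total orbitals: 6 + 13 + 21 + 30 + 40 = 110.

110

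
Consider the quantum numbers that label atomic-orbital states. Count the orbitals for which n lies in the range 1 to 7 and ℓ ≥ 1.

133

Count contributing orbitals for each principal shell:
n=2 → 3; n=3 → 8; n=4 → 15; n=5 → 24; n=6 → 35; n=7 → 48.
Total orbitals: 3 + 8 + 15 + 24 + 35 + 48 = 133.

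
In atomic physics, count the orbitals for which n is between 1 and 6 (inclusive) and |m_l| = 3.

12

Per-shell orbital counts meeting the constraint:
n=4 → 2; n=5 → 4; n=6 → 6.
Total orbitals: 2 + 4 + 6 = 12.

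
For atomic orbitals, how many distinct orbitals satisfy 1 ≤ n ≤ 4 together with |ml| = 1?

Work shell by shell — for each n, count the (l, ml) pairs that satisfy |ml| = 1:
n=2 → 2; n=3 → 4; n=4 → 6.
Total orbitals: 2 + 4 + 6 = 12.

12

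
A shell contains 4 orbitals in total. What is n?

n² = 4 ⇒ n = 2.

n = 2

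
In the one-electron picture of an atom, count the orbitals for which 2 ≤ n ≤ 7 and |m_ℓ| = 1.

Go shell by shell, enumerating (ℓ, m_ℓ) with |m_ℓ| = 1:
n=2 → 2; n=3 → 4; n=4 → 6; n=5 → 8; n=6 → 10; n=7 → 12.
Total orbitals: 2 + 4 + 6 + 8 + 10 + 12 = 42.

42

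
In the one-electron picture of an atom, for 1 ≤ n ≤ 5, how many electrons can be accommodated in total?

110

Total orbitals = 1² + 2² + 3² + 4² + 5² = 55. Doubling for spin gives 110 electrons.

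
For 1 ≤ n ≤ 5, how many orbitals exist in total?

55

Total orbitals = 1² + 2² + 3² + 4² + 5² = 55.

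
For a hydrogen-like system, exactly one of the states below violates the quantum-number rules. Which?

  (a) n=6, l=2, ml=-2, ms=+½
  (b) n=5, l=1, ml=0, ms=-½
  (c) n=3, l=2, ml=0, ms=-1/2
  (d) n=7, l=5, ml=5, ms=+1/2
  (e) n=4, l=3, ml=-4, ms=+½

(e) has |ml| = 4 > l = 3, violating −l ≤ ml ≤ l.
The remaining sets (a), (b), (c), (d) satisfy all four rules.

(e)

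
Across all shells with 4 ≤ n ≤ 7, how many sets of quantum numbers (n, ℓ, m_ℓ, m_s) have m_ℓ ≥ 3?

Work shell by shell — for each n, count the (ℓ, m_ℓ) pairs that satisfy m_ℓ ≥ 3:
n=4 → 1; n=5 → 3; n=6 → 6; n=7 → 10.
Orbitals: 1 + 3 + 6 + 10 = 20. Including both spin states (m_s = ±1/2) gives 2 × 20 = 40 states.

40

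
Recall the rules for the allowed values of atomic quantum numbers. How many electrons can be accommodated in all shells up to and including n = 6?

182

Total orbitals = 1² + 2² + 3² + 4² + 5² + 6² = 91. Doubling for spin gives 182 electrons.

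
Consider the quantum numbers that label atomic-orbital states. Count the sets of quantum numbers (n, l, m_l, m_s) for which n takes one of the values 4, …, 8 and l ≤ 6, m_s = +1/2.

Work shell by shell — for each n, count the (l, m_l) pairs that satisfy l ≤ 6:
n=4 → 16; n=5 → 25; n=6 → 36; n=7 → 49; n=8 → 49.
Orbitals: 16 + 25 + 36 + 49 + 49 = 175. With m_s fixed to +1/2 there is one state per orbital, so 175 states.

175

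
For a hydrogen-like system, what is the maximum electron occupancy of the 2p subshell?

A subshell with l = 1 has 2l+1 = 3 orbitals, each holding 2 electrons (spin ±1/2), so 3 × 2 = 6.

6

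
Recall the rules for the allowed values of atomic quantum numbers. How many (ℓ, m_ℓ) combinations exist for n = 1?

The n = 1 shell contains n² = 1² = 1 orbital.

1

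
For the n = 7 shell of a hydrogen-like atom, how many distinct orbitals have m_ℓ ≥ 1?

21

With n = 7 the allowed ℓ are 0, 1, …, 6.
Contributions: ℓ=1 → 1; ℓ=2 → 2; ℓ=3 → 3; ℓ=4 → 4; ℓ=5 → 5; ℓ=6 → 6.
Total orbitals: 1 + 2 + 3 + 4 + 5 + 6 = 21.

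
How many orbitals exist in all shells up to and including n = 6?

91

Total orbitals = 1² + 2² + 3² + 4² + 5² + 6² = 91.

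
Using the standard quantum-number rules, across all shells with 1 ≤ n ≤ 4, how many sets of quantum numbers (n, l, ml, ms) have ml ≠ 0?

40

Go shell by shell, enumerating (l, ml) with ml ≠ 0:
n=2 → 2; n=3 → 6; n=4 → 12.
Orbitals: 2 + 6 + 12 = 20. Including both spin states (ms = ±1/2) gives 2 × 20 = 40 states.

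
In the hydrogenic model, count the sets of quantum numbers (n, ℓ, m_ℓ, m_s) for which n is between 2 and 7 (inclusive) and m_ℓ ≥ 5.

Count contributing orbitals for each principal shell:
n=6 → 1; n=7 → 3.
Orbitals: 1 + 3 = 4. Including both spin states (m_s = ±1/2) gives 2 × 4 = 8 states.

8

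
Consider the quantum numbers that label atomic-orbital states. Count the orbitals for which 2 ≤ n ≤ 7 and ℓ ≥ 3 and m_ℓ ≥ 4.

Per-shell orbital counts meeting the constraint:
n=5 → 1; n=6 → 3; n=7 → 6.
Total orbitals: 1 + 3 + 6 = 10.

10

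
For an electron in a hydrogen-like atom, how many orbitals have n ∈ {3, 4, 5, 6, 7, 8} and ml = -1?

Work shell by shell — for each n, count the (l, ml) pairs that satisfy ml = -1:
n=3 → 2; n=4 → 3; n=5 → 4; n=6 → 5; n=7 → 6; n=8 → 7.
Total orbitals: 2 + 3 + 4 + 5 + 6 + 7 = 27.

27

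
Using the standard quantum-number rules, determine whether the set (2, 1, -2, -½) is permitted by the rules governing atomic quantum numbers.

Invalid

The magnetic quantum number must satisfy −l ≤ m_l ≤ l. With l = 1, m_l can only be -1, 0, 1, so m_l = -2 is forbidden.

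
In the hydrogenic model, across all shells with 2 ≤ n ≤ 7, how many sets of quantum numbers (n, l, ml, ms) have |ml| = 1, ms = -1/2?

42

Per-shell orbital counts meeting the constraint:
n=2 → 2; n=3 → 4; n=4 → 6; n=5 → 8; n=6 → 10; n=7 → 12.
Orbitals: 2 + 4 + 6 + 8 + 10 + 12 = 42. With ms fixed to -1/2 there is one state per orbital, so 42 states.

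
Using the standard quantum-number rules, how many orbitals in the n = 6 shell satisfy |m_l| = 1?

The (l, m_l) pairs meeting |m_l| = 1 give: l=1 → 2; l=2 → 2; l=3 → 2; l=4 → 2; l=5 → 2.
Total orbitals: 2 + 2 + 2 + 2 + 2 = 10.

10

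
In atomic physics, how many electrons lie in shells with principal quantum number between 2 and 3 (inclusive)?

26

Shell n has n² orbitals: 2²=4 + 3²=9 = 13 orbitals.
Two spin states per orbital: 2 × 13 = 26 electrons.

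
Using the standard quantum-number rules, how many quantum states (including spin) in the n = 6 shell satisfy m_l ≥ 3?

12

For n = 6, l ranges over 0 … 5.
Per l-value: l=3 → 1; l=4 → 2; l=5 → 3.
Orbitals: 1 + 2 + 3 = 6. Each orbital carries two spin states, so 6 × 2 = 12 states.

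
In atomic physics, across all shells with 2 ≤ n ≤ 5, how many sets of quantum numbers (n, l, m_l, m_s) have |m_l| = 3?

Per-shell orbital counts meeting the constraint:
n=4 → 2; n=5 → 4.
Orbitals: 2 + 4 = 6. Including both spin states (m_s = ±1/2) gives 2 × 6 = 12 states.

12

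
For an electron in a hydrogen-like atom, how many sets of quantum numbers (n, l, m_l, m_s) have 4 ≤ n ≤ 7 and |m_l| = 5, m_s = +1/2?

6

Go shell by shell, enumerating (l, m_l) with |m_l| = 5:
n=6 → 2; n=7 → 4.
Orbitals: 2 + 4 = 6. With m_s fixed to +1/2 there is one state per orbital, so 6 states.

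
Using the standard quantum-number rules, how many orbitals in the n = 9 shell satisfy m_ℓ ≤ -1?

36

With n = 9 the allowed ℓ are 0, 1, …, 8.
Orbitals with m_ℓ ≤ -1, by ℓ: ℓ=1 → 1; ℓ=2 → 2; ℓ=3 → 3; ℓ=4 → 4; ℓ=5 → 5; ℓ=6 → 6; ℓ=7 → 7; ℓ=8 → 8.
Total orbitals: 1 + 2 + 3 + 4 + 5 + 6 + 7 + 8 = 36.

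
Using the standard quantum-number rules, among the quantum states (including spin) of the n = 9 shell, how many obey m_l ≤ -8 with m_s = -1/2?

For n = 9, l ranges over 0 … 8.
The (l, m_l) pairs meeting m_l ≤ -8 give: l=8 → 1.
Orbitals: 1. With m_s fixed to a single value there is one state per orbital, giving 1 state.

1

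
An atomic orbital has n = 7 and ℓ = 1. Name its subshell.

7p

ℓ = 1 corresponds to the letter 'p', so the subshell is 7p.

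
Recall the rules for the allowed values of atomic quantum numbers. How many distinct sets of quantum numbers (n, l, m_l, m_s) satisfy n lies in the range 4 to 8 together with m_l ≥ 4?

For each n in the range, tally the orbitals obeying m_l ≥ 4:
n=5 → 1; n=6 → 3; n=7 → 6; n=8 → 10.
Orbitals: 1 + 3 + 6 + 10 = 20. Including both spin states (m_s = ±1/2) gives 2 × 20 = 40 states.

40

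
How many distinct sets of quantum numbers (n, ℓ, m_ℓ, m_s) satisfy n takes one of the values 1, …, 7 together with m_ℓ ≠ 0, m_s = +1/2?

112

Per-shell orbital counts meeting the constraint:
n=2 → 2; n=3 → 6; n=4 → 12; n=5 → 20; n=6 → 30; n=7 → 42.
Orbitals: 2 + 6 + 12 + 20 + 30 + 42 = 112. With m_s fixed to +1/2 there is one state per orbital, so 112 states.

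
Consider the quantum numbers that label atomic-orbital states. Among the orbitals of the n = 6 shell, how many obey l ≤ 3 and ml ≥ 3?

1

Go through l = 0, …, 5 (the values permitted for n = 6).
The (l, ml) pairs meeting l ≤ 3 and ml ≥ 3 give: l=3 → 1.
Total orbitals: 1.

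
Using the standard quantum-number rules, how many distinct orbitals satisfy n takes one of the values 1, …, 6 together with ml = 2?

10

Per-shell orbital counts meeting the constraint:
n=3 → 1; n=4 → 2; n=5 → 3; n=6 → 4.
Total orbitals: 1 + 2 + 3 + 4 = 10.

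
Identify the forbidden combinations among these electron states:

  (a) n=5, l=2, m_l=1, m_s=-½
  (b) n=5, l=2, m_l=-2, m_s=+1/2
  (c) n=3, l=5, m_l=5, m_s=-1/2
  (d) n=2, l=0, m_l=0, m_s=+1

(c) has l = 5 ≥ n = 3, violating 0 ≤ l ≤ n−1.
(d) has m_s = +1, but an electron's spin must be ±1/2.
The remaining sets (a), (b) satisfy all four rules.

(c) and (d)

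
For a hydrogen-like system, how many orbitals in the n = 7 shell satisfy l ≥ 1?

48

The n = 7 shell has l = 0 through 6; check each.
The (l, ml) pairs meeting l ≥ 1 give: l=1 → 3; l=2 → 5; l=3 → 7; l=4 → 9; l=5 → 11; l=6 → 13.
Total orbitals: 3 + 5 + 7 + 9 + 11 + 13 = 48.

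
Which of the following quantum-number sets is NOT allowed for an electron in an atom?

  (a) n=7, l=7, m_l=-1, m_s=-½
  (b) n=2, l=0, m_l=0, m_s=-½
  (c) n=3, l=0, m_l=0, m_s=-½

(a) has l = 7 ≥ n = 7, violating 0 ≤ l ≤ n−1.
The remaining sets (b), (c) satisfy all four rules.

(a)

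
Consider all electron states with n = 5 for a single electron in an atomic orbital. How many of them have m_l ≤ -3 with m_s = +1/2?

For n = 5, l ranges over 0 … 4.
Per l-value: l=3 → 1; l=4 → 2.
Orbitals: 1 + 2 = 3. With m_s fixed to a single value there is one state per orbital, giving 3 states.

3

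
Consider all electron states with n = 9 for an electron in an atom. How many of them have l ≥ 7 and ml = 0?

4

Contributions: l=7 → 1; l=8 → 1.
Orbitals: 1 + 1 = 2. Each orbital carries two spin states, so 2 × 2 = 4 states.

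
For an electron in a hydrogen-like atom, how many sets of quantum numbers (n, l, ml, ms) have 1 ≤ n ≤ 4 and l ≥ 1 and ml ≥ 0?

For each n in the range, tally the orbitals obeying l ≥ 1 and ml ≥ 0:
n=2 → 2; n=3 → 5; n=4 → 9.
Orbitals: 2 + 5 + 9 = 16. Including both spin states (ms = ±1/2) gives 2 × 16 = 32 states.

32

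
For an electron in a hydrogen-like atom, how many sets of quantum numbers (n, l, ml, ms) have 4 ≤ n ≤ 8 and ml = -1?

50

Go shell by shell, enumerating (l, ml) with ml = -1:
n=4 → 3; n=5 → 4; n=6 → 5; n=7 → 6; n=8 → 7.
Orbitals: 3 + 4 + 5 + 6 + 7 = 25. Including both spin states (ms = ±1/2) gives 2 × 25 = 50 states.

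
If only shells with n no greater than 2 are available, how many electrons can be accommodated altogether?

10

Total orbitals = 1² + 2² = 5. Doubling for spin gives 10 electrons.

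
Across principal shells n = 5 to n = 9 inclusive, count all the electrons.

Shell n has n² orbitals: 5²=25 + 6²=36 + 7²=49 + 8²=64 + 9²=81 = 255 orbitals.
Two spin states per orbital: 2 × 255 = 510 electrons.

510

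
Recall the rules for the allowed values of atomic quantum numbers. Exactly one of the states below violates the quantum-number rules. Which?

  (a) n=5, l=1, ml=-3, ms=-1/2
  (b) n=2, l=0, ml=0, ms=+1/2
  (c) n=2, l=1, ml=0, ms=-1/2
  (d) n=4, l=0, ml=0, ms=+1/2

(a) has |ml| = 3 > l = 1, violating −l ≤ ml ≤ l.
The remaining sets (b), (c), (d) satisfy all four rules.

(a)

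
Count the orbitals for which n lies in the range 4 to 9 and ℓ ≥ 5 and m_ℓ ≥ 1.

60

Go shell by shell, enumerating (ℓ, m_ℓ) with ℓ ≥ 5 and m_ℓ ≥ 1:
n=6 → 5; n=7 → 11; n=8 → 18; n=9 → 26.
Total orbitals: 5 + 11 + 18 + 26 = 60.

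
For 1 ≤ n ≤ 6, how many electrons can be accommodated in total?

182

Total orbitals = 1² + 2² + 3² + 4² + 5² + 6² = 91. Doubling for spin gives 182 electrons.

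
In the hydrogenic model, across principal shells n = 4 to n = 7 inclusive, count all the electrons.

252

Shell n has n² orbitals: 4²=16 + 5²=25 + 6²=36 + 7²=49 = 126 orbitals.
Two spin states per orbital: 2 × 126 = 252 electrons.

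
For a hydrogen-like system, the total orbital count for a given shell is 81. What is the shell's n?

n² = 81 ⇒ n = 9.

n = 9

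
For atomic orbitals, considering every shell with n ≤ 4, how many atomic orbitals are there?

Total orbitals = 1² + 2² + 3² + 4² = 30.

30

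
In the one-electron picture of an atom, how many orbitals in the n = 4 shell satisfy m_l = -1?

Go through l = 0, …, 3 (the values permitted for n = 4).
Orbitals with m_l = -1, by l: l=1 → 1; l=2 → 1; l=3 → 1.
Total orbitals: 1 + 1 + 1 = 3.

3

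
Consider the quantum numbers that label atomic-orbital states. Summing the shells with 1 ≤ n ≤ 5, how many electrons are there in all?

110

Shell n has n² orbitals: 1²=1 + 2²=4 + 3²=9 + 4²=16 + 5²=25 = 55 orbitals.
Two spin states per orbital: 2 × 55 = 110 electrons.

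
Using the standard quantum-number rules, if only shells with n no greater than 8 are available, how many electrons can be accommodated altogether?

408

Total orbitals = 1² + 2² + 3² + 4² + 5² + 6² + 7² + 8² = 204. Doubling for spin gives 408 electrons.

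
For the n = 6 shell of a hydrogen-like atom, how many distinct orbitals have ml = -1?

With n = 6 the allowed l are 0, 1, …, 5.
The (l, ml) pairs meeting ml = -1 give: l=1 → 1; l=2 → 1; l=3 → 1; l=4 → 1; l=5 → 1.
Total orbitals: 1 + 1 + 1 + 1 + 1 = 5.

5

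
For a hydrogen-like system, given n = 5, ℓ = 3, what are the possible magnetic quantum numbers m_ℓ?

-3, -2, -1, 0, 1, 2, 3

m_ℓ takes every integer from −ℓ to +ℓ. With ℓ = 3 that gives the 7 values -3, -2, -1, 0, 1, 2, 3.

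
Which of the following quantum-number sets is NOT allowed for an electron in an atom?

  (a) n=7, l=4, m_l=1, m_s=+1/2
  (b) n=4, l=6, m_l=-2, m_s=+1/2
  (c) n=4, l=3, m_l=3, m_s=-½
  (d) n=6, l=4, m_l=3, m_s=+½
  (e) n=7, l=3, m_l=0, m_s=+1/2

(b) has l = 6 ≥ n = 4, violating 0 ≤ l ≤ n−1.
The remaining sets (a), (c), (d), (e) satisfy all four rules.

(b)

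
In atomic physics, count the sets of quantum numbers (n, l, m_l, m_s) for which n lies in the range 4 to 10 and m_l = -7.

Work shell by shell — for each n, count the (l, m_l) pairs that satisfy m_l = -7:
n=8 → 1; n=9 → 2; n=10 → 3.
Orbitals: 1 + 2 + 3 = 6. Including both spin states (m_s = ±1/2) gives 2 × 6 = 12 states.

12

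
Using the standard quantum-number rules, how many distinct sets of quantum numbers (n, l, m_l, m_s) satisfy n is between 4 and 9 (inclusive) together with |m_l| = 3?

84

Count contributing orbitals for each principal shell:
n=4 → 2; n=5 → 4; n=6 → 6; n=7 → 8; n=8 → 10; n=9 → 12.
Orbitals: 2 + 4 + 6 + 8 + 10 + 12 = 42. Including both spin states (m_s = ±1/2) gives 2 × 42 = 84 states.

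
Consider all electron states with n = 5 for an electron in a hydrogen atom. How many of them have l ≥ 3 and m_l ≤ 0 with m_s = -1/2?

With n = 5 the allowed l are 0, 1, …, 4.
The (l, m_l) pairs meeting l ≥ 3 and m_l ≤ 0 give: l=3 → 4; l=4 → 5.
Orbitals: 4 + 5 = 9. With m_s fixed to a single value there is one state per orbital, giving 9 states.

9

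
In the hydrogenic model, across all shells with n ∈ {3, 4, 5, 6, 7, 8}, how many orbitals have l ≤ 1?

24

Per-shell orbital counts meeting the constraint:
n=3 → 4; n=4 → 4; n=5 → 4; n=6 → 4; n=7 → 4; n=8 → 4.
Total orbitals: 4 + 4 + 4 + 4 + 4 + 4 = 24.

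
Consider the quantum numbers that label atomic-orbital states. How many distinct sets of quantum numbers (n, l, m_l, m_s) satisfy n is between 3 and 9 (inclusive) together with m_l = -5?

For each n in the range, tally the orbitals obeying m_l = -5:
n=6 → 1; n=7 → 2; n=8 → 3; n=9 → 4.
Orbitals: 1 + 2 + 3 + 4 = 10. Including both spin states (m_s = ±1/2) gives 2 × 10 = 20 states.

20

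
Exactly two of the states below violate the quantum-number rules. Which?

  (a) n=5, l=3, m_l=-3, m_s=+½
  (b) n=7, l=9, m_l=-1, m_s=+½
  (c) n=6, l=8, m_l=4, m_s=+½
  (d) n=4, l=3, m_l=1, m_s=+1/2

(b) and (c)

(b) has l = 9 ≥ n = 7, violating 0 ≤ l ≤ n−1.
(c) has l = 8 ≥ n = 6, violating 0 ≤ l ≤ n−1.
The remaining sets (a), (d) satisfy all four rules.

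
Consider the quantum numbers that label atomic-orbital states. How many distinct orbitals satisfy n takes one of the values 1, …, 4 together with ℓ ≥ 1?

Go shell by shell, enumerating (ℓ, m_ℓ) with ℓ ≥ 1:
n=2 → 3; n=3 → 8; n=4 → 15.
Total orbitals: 3 + 8 + 15 = 26.

26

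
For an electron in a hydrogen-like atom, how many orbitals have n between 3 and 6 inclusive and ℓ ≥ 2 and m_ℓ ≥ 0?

Treat each shell separately and count matching orbitals:
n=3 → 3; n=4 → 7; n=5 → 12; n=6 → 18.
Total orbitals: 3 + 7 + 12 + 18 = 40.

40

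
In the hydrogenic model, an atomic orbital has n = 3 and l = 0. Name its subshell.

3s

l = 0 corresponds to the letter 's', so the subshell is 3s.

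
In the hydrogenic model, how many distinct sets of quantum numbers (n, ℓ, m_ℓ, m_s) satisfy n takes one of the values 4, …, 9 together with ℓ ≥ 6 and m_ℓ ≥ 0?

92

Per-shell orbital counts meeting the constraint:
n=7 → 7; n=8 → 15; n=9 → 24.
Orbitals: 7 + 15 + 24 = 46. Including both spin states (m_s = ±1/2) gives 2 × 46 = 92 states.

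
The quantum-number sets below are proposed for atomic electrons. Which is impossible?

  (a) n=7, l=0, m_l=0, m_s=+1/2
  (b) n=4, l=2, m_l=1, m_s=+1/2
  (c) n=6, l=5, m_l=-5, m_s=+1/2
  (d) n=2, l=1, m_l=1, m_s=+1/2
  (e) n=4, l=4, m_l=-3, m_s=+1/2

(e) has l = 4 ≥ n = 4, violating 0 ≤ l ≤ n−1.
The remaining sets (a), (b), (c), (d) satisfy all four rules.

(e)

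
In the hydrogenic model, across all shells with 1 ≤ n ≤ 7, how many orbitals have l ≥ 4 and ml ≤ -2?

22

For each n in the range, tally the orbitals obeying l ≥ 4 and ml ≤ -2:
n=5 → 3; n=6 → 7; n=7 → 12.
Total orbitals: 3 + 7 + 12 = 22.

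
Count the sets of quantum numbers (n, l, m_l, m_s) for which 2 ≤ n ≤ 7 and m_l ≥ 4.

20

Work shell by shell — for each n, count the (l, m_l) pairs that satisfy m_l ≥ 4:
n=5 → 1; n=6 → 3; n=7 → 6.
Orbitals: 1 + 3 + 6 = 10. Including both spin states (m_s = ±1/2) gives 2 × 10 = 20 states.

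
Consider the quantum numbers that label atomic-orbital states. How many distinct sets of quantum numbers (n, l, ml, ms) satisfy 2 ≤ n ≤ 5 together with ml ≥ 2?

For each n in the range, tally the orbitals obeying ml ≥ 2:
n=3 → 1; n=4 → 3; n=5 → 6.
Orbitals: 1 + 3 + 6 = 10. Including both spin states (ms = ±1/2) gives 2 × 10 = 20 states.

20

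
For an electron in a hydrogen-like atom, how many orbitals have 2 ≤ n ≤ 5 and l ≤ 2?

31

Go shell by shell, enumerating (l, ml) with l ≤ 2:
n=2 → 4; n=3 → 9; n=4 → 9; n=5 → 9.
Total orbitals: 4 + 9 + 9 + 9 = 31.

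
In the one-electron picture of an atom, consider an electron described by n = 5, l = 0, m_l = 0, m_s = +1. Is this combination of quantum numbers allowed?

The spin quantum number for an electron can only be m_s = +1/2 or −1/2; m_s = +1 is not one of those.

No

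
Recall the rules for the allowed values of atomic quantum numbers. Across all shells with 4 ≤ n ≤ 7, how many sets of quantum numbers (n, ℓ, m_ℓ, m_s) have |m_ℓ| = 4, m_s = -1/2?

Treat each shell separately and count matching orbitals:
n=5 → 2; n=6 → 4; n=7 → 6.
Orbitals: 2 + 4 + 6 = 12. With m_s fixed to -1/2 there is one state per orbital, so 12 states.

12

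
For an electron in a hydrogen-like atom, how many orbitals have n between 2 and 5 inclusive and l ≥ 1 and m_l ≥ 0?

Per-shell orbital counts meeting the constraint:
n=2 → 2; n=3 → 5; n=4 → 9; n=5 → 14.
Total orbitals: 2 + 5 + 9 + 14 = 30.

30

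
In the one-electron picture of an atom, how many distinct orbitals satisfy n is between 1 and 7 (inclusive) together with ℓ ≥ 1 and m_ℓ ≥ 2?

Work shell by shell — for each n, count the (ℓ, m_ℓ) pairs that satisfy ℓ ≥ 1 and m_ℓ ≥ 2:
n=3 → 1; n=4 → 3; n=5 → 6; n=6 → 10; n=7 → 15.
Total orbitals: 1 + 3 + 6 + 10 + 15 = 35.

35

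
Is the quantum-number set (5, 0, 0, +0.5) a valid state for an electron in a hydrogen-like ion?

Allowed

n = 5 is a positive integer. ℓ = 0 satisfies 0 ≤ ℓ ≤ n−1 = 4. m_ℓ = 0 lies in the range −ℓ … +ℓ (here 0). m_s = +1/2 is one of ±1/2.
All four constraints are satisfied.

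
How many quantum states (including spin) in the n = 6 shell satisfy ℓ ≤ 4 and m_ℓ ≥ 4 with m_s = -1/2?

With n = 6 the allowed ℓ are 0, 1, …, 5.
Per ℓ-value: ℓ=4 → 1.
Orbitals: 1. With m_s fixed to a single value there is one state per orbital, giving 1 state.

1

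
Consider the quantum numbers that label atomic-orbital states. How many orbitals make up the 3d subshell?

A subshell has 2l+1 orbitals; with l = 2, that's 5.

5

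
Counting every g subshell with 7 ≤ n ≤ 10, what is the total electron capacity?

A g subshell (ℓ = 4) exists for every n ≥ 5, so shells n = 7, 8, 9, 10 each contribute one — 4 subshells.
Since each g subshell holds 2(2·4+1) = 18 electrons, the total is 4 × 18 = 72.

72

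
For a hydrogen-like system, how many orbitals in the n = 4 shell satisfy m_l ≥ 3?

For n = 4, l ranges over 0 … 3.
Per l-value: l=3 → 1.
Total orbitals: 1.

1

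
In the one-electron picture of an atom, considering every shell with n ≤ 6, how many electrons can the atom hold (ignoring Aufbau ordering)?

Total orbitals = 1² + 2² + 3² + 4² + 5² + 6² = 91. Doubling for spin gives 182 electrons.

182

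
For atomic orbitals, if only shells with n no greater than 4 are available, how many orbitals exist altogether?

Total orbitals = 1² + 2² + 3² + 4² = 30.

30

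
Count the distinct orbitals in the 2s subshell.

A subshell has 2l+1 orbitals; with l = 0, that's 1.

1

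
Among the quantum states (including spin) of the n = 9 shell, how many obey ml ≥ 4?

30

For n = 9, l ranges over 0 … 8.
Orbitals with ml ≥ 4, by l: l=4 → 1; l=5 → 2; l=6 → 3; l=7 → 4; l=8 → 5.
Orbitals: 1 + 2 + 3 + 4 + 5 = 15. Each orbital carries two spin states, so 15 × 2 = 30 states.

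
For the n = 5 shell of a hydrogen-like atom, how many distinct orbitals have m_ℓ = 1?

4

Go through ℓ = 0, …, 4 (the values permitted for n = 5).
Orbitals with m_ℓ = 1, by ℓ: ℓ=1 → 1; ℓ=2 → 1; ℓ=3 → 1; ℓ=4 → 1.
Total orbitals: 1 + 1 + 1 + 1 = 4.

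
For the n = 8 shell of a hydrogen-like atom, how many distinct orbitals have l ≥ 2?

60

Go through l = 0, …, 7 (the values permitted for n = 8).
Per l-value: l=2 → 5; l=3 → 7; l=4 → 9; l=5 → 11; l=6 → 13; l=7 → 15.
Total orbitals: 5 + 7 + 9 + 11 + 13 + 15 = 60.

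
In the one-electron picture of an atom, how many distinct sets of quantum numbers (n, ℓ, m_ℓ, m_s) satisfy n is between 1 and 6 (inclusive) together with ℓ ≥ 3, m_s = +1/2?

Treat each shell separately and count matching orbitals:
n=4 → 7; n=5 → 16; n=6 → 27.
Orbitals: 7 + 16 + 27 = 50. With m_s fixed to +1/2 there is one state per orbital, so 50 states.

50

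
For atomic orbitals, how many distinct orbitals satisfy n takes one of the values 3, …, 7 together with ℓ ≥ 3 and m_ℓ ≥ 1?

For each n in the range, tally the orbitals obeying ℓ ≥ 3 and m_ℓ ≥ 1:
n=4 → 3; n=5 → 7; n=6 → 12; n=7 → 18.
Total orbitals: 3 + 7 + 12 + 18 = 40.

40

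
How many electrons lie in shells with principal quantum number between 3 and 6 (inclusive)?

172

Shell n has n² orbitals: 3²=9 + 4²=16 + 5²=25 + 6²=36 = 86 orbitals.
Two spin states per orbital: 2 × 86 = 172 electrons.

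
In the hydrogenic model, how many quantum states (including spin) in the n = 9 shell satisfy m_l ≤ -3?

The (l, m_l) pairs meeting m_l ≤ -3 give: l=3 → 1; l=4 → 2; l=5 → 3; l=6 → 4; l=7 → 5; l=8 → 6.
Orbitals: 1 + 2 + 3 + 4 + 5 + 6 = 21. Each orbital carries two spin states, so 21 × 2 = 42 states.

42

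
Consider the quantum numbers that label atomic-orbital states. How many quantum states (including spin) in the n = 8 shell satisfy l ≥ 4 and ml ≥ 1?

With n = 8 the allowed l are 0, 1, …, 7.
Per l-value: l=4 → 4; l=5 → 5; l=6 → 6; l=7 → 7.
Orbitals: 4 + 5 + 6 + 7 = 22. Each orbital carries two spin states, so 22 × 2 = 44 states.

44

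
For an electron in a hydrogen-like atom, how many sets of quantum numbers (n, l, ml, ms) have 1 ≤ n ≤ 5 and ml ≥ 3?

For each n in the range, tally the orbitals obeying ml ≥ 3:
n=4 → 1; n=5 → 3.
Orbitals: 1 + 3 = 4. Including both spin states (ms = ±1/2) gives 2 × 4 = 8 states.

8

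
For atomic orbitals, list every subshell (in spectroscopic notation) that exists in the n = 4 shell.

For n = 4, l runs from 0 to 3. In spectroscopic notation l = 0,1,2,… ↔ s,p,d,f,g,h,i, so the subshells are 4s, 4p, 4d, 4f.

4s, 4p, 4d, 4f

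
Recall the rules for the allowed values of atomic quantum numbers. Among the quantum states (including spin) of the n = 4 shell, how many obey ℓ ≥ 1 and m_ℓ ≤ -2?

With n = 4 the allowed ℓ are 0, 1, …, 3.
Per ℓ-value: ℓ=2 → 1; ℓ=3 → 2.
Orbitals: 1 + 2 = 3. Each orbital carries two spin states, so 3 × 2 = 6 states.

6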